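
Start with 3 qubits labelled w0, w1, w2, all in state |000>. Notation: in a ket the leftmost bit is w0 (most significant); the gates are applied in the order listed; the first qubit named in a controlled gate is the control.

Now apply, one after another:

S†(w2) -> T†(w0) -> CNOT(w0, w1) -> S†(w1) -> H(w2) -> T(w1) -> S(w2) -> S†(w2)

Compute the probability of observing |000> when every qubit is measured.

Outcome |000> occurs with probability 1/2. Key observation: steps 7-8 multiply out to the identity, so the circuit reduces to the remaining gates.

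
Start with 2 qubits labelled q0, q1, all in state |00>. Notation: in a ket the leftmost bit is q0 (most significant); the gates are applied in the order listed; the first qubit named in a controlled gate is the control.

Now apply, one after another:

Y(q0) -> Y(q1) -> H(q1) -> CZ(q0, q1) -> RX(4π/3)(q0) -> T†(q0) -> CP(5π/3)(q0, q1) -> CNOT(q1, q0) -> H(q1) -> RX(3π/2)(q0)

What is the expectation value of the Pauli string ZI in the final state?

The observable ZI averages to sqrt(6)/16 + 3*sqrt(2)/16.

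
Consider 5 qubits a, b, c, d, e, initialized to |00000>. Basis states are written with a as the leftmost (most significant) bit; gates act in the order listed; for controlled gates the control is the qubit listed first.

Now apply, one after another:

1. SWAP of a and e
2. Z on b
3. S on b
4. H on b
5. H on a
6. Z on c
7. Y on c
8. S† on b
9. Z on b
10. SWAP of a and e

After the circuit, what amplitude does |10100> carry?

The final state's coefficient on |10100> equals 0.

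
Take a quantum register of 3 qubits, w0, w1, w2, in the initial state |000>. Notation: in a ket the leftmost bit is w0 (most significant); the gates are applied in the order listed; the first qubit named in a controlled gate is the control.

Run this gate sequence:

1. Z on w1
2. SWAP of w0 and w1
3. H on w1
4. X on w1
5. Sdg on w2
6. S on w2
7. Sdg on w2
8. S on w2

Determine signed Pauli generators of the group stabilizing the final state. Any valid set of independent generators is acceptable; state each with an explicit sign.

The final state is stabilized by the group generated by +IXI, +ZII, +IIZ; other independent generating sets are equally valid.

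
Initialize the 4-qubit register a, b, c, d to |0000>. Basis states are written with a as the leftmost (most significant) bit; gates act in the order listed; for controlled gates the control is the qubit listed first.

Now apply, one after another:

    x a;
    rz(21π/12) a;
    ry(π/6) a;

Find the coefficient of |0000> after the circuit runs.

The amplitude on |0000> is (-sqrt(6) + sqrt(2))*exp(7*I*pi/8)/4.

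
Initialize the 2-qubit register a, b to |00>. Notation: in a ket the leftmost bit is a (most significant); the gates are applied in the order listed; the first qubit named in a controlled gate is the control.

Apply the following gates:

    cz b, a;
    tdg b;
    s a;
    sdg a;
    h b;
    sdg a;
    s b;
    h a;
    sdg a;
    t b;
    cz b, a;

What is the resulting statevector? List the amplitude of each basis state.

After the circuit, the state carries amplitude 1/2 on |00>, exp(3*I*pi/4)/2 on |01>, -I/2 on |10>, -exp(I*pi/4)/2 on |11>.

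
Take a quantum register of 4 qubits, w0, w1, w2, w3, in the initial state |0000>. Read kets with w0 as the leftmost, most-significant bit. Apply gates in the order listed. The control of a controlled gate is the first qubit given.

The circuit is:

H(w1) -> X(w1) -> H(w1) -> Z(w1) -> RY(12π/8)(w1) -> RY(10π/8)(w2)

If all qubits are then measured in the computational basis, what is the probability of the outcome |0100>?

The probability of measuring |0100> is 1/4 - sqrt(2)/8. Key observation: steps 1-4 multiply out to the identity, so the circuit reduces to the remaining gates.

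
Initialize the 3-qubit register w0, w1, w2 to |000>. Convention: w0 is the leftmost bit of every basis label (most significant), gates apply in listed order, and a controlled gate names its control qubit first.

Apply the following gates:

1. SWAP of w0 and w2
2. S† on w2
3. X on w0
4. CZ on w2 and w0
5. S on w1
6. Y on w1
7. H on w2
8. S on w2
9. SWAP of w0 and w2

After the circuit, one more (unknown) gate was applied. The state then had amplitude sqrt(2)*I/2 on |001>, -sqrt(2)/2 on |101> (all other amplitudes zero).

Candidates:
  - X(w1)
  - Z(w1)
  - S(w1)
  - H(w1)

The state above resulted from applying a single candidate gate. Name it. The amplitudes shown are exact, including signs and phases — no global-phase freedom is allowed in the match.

It was X(w1) that produced the state shown.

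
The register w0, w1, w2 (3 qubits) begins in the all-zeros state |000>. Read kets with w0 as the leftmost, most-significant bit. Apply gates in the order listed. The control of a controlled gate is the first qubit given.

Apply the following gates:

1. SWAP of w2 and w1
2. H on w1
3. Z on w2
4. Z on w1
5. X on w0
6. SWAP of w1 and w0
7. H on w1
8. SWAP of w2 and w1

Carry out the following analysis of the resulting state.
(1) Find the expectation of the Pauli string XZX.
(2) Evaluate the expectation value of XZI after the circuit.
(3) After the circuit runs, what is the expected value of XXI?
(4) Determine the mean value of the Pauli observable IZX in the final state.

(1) In the final state, XZX has expectation 1.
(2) In the final state, XZI has expectation -1.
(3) The observable XXI averages to 0.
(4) In the final state, IZX has expectation -1.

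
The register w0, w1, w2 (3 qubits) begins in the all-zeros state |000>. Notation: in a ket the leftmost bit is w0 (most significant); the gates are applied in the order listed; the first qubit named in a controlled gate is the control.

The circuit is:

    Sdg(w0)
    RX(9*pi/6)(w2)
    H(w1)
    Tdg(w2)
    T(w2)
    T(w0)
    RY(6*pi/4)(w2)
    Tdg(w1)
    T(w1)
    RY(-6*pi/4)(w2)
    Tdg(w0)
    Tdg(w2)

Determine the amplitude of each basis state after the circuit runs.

After the circuit, the state carries amplitude -1/2 on |000>, -exp(I*pi/4)/2 on |001>, -1/2 on |010>, -exp(I*pi/4)/2 on |011>, 0 on |100>, 0 on |101>, 0 on |110>, 0 on |111>. Key observation: gates 5-12 undo each other exactly, leaving only the rest of the circuit to track.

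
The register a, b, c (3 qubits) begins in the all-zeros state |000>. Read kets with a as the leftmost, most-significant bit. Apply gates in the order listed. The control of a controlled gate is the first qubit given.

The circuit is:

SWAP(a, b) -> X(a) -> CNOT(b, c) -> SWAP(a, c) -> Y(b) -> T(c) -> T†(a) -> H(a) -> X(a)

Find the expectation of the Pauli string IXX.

The expectation value of IXX is 0.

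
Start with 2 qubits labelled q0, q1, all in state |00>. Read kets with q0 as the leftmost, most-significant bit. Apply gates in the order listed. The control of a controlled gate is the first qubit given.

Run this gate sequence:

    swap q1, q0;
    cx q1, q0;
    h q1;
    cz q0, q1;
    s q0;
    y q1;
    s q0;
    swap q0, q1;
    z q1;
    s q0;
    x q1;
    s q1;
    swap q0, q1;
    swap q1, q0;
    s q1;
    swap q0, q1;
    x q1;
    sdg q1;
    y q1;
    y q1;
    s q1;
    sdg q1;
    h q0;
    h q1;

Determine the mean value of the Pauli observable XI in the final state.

The observable XI averages to -1. Key observation: the block from step 18 through step 21 cancels to the identity and can be dropped.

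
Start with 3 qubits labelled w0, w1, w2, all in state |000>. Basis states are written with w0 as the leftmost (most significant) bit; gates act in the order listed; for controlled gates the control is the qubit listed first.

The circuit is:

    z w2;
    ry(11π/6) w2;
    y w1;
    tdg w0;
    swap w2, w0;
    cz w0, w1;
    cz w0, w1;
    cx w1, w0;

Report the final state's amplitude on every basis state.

The final amplitudes are I*(-sqrt(2) + sqrt(6))/4 on |010>, I*(-sqrt(6) - sqrt(2))/4 on |110>, and 0 on every other basis state.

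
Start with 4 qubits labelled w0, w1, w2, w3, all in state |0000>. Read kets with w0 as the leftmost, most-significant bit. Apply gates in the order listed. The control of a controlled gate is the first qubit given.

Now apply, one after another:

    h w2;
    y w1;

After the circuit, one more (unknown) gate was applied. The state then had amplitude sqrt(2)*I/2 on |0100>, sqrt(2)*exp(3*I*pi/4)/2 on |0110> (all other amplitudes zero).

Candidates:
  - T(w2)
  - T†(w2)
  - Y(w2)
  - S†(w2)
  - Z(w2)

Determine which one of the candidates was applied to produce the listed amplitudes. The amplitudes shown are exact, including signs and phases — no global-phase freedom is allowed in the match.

The unique candidate consistent with the amplitudes is T(w2).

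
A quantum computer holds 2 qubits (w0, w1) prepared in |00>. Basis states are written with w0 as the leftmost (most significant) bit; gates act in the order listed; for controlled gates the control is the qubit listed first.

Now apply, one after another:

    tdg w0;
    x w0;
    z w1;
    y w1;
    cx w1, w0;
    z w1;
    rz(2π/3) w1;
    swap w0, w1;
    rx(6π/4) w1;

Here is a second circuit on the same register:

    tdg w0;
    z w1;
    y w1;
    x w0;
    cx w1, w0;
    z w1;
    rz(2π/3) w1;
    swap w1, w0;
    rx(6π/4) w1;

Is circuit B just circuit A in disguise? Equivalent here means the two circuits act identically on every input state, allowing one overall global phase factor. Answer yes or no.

Yes, they are equivalent — the unitaries differ by at most a global phase.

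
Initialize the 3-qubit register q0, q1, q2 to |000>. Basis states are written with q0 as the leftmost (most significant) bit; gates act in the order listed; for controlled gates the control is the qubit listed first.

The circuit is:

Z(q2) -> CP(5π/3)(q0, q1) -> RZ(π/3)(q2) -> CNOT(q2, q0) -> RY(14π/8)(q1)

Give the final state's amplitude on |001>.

The final state's coefficient on |001> equals 0.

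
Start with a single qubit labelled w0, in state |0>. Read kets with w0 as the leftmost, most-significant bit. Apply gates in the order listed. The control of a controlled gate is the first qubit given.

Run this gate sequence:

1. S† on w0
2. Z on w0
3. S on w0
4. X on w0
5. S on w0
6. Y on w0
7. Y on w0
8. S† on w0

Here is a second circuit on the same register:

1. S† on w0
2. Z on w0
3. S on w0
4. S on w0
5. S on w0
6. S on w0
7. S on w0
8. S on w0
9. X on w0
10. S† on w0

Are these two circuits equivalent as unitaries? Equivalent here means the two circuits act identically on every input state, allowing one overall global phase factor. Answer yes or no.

No, they are not equivalent — no single phase factor reconciles the two unitaries.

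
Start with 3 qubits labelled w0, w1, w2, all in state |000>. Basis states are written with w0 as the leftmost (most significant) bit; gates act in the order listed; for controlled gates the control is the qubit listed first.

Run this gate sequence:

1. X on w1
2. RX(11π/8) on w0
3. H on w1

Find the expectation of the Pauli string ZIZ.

The expectation value of ZIZ is -sqrt(2 - sqrt(2))/2.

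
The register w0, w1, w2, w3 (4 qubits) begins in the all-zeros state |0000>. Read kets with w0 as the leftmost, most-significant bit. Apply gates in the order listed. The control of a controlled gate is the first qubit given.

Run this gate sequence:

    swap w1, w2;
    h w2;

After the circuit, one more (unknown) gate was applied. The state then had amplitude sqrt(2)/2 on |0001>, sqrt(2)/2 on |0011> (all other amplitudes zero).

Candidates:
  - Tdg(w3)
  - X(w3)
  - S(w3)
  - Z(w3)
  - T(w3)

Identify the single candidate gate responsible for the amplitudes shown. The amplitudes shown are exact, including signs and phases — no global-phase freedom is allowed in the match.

The unique candidate consistent with the amplitudes is X(w3).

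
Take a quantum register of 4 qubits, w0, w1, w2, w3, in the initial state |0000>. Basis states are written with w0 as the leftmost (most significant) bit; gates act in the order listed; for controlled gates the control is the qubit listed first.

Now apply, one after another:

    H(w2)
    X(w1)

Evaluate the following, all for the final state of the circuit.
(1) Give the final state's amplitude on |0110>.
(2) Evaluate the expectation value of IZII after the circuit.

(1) The final state's coefficient on |0110> equals sqrt(2)/2.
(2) The expectation value of IZII is -1.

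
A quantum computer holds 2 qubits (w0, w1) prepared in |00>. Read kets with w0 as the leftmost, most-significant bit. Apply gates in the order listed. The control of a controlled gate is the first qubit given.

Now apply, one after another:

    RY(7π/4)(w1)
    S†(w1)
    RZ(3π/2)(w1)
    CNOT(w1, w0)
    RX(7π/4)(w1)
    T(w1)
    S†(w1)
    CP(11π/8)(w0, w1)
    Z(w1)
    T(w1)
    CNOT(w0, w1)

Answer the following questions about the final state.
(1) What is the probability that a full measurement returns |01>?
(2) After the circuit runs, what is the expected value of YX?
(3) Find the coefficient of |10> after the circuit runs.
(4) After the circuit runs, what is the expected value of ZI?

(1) Outcome |01> occurs with probability 1/8.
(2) The observable YX averages to sqrt(2 - sqrt(2))/8 + 1/4.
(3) The final state's coefficient on |10> equals -sqrt(2)*exp(5*I*pi/8)/4.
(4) The observable ZI averages to sqrt(2)/2.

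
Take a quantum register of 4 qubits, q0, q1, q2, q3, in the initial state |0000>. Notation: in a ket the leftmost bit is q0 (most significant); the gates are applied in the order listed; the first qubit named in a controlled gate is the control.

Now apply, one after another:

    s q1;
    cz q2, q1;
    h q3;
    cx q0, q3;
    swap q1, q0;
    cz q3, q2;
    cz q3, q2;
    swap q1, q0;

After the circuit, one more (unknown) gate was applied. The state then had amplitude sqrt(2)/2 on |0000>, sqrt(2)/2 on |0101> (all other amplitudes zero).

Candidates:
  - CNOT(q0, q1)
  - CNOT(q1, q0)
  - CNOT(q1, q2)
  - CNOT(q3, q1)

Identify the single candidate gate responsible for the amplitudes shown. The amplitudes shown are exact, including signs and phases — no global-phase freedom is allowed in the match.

The applied gate was CNOT(q3, q1).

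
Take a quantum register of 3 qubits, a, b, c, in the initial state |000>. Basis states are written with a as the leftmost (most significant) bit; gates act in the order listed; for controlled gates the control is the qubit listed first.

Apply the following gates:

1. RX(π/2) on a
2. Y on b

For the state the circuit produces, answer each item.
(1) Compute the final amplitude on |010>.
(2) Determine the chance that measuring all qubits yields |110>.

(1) The amplitude on |010> is sqrt(2)*I/2.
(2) Outcome |110> occurs with probability 1/2.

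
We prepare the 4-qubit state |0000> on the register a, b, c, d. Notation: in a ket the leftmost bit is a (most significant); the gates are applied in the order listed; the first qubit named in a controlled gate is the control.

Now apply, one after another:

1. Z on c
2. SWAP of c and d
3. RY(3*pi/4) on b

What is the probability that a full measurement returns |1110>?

A full measurement returns |1110> with probability 0.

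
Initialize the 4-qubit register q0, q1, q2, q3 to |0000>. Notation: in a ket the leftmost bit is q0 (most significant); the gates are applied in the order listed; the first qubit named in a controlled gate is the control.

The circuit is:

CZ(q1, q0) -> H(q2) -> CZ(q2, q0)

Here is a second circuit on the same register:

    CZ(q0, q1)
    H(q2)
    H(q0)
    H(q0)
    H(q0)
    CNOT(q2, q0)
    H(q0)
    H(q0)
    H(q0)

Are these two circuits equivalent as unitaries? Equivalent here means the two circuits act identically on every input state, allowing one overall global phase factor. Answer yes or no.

Yes: on every input state the two circuits agree up to one overall phase factor.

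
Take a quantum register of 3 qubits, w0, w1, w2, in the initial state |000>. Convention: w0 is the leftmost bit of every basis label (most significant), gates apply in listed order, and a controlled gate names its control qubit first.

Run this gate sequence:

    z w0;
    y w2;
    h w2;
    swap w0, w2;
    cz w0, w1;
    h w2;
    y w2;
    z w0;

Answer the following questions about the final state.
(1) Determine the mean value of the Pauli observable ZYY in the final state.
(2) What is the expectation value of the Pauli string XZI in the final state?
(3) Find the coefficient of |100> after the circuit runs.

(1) The expectation value of ZYY is 0.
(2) The observable XZI averages to 1.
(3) |100> carries amplitude 1/2 in the final state.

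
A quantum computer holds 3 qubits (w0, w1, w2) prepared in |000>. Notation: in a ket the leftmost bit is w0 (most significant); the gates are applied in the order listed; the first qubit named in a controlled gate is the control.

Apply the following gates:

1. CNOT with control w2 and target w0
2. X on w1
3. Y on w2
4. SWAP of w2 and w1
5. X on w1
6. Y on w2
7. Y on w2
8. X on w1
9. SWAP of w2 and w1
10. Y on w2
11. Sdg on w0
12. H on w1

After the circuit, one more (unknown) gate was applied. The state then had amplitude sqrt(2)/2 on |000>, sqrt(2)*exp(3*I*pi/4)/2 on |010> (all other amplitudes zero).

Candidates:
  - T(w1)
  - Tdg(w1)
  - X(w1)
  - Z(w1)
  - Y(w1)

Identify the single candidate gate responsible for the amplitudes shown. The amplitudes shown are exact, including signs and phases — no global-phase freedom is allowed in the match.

The unique candidate consistent with the amplitudes is Tdg(w1). Key observation: gates 3-10 undo each other exactly, leaving only the rest of the circuit to track.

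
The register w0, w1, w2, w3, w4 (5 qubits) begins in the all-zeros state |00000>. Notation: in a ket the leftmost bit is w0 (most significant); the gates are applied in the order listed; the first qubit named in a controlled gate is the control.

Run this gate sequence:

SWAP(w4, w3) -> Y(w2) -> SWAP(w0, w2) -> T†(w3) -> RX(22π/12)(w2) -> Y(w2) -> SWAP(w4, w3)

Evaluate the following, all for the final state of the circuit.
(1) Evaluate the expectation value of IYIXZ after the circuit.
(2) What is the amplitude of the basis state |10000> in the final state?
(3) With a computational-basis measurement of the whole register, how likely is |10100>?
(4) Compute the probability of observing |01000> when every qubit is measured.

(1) The expectation value of IYIXZ is 0.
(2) The final state's coefficient on |10000> equals I*(-sqrt(6) + sqrt(2))/4.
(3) Outcome |10100> occurs with probability sqrt(3)/4 + 1/2.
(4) The probability of measuring |01000> is 0.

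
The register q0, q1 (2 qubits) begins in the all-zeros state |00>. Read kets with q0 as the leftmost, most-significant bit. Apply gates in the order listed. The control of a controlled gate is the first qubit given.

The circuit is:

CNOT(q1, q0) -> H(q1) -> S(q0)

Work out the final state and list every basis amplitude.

The final amplitudes are sqrt(2)/2 on |00>, sqrt(2)/2 on |01>, 0 on |10>, 0 on |11>.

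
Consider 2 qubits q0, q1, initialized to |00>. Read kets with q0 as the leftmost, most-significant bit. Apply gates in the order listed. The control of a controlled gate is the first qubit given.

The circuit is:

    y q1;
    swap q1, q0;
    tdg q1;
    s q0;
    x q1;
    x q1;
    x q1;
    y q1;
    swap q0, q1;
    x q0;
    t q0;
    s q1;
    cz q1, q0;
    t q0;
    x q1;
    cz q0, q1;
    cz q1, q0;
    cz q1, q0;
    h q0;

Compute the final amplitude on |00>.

The final state's coefficient on |00> equals sqrt(2)*I/2.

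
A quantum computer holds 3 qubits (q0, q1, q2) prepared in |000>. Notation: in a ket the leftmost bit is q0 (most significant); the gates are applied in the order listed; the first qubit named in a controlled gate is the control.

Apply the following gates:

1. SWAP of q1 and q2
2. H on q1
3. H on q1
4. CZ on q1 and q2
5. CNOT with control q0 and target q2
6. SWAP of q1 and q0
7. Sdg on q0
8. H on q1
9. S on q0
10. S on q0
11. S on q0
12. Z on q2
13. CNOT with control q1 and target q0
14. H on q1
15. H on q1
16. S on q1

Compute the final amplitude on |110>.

The final state's coefficient on |110> equals sqrt(2)*I/2.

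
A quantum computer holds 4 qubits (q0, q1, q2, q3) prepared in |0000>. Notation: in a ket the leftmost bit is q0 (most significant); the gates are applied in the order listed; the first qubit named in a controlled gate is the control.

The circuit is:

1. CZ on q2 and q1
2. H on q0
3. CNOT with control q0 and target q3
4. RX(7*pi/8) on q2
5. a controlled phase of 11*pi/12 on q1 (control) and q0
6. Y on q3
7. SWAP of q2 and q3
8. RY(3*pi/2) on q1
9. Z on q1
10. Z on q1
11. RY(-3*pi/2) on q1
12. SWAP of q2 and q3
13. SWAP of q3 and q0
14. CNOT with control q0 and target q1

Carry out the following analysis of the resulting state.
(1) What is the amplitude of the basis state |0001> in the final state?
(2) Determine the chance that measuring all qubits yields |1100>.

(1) The amplitude on |0001> is -sqrt(2)*I*sin(pi/16)/2. Key observation: gates 7-12 undo each other exactly, leaving only the rest of the circuit to track.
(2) Outcome |1100> occurs with probability 1/4 - sqrt(sqrt(2) + 2)/8.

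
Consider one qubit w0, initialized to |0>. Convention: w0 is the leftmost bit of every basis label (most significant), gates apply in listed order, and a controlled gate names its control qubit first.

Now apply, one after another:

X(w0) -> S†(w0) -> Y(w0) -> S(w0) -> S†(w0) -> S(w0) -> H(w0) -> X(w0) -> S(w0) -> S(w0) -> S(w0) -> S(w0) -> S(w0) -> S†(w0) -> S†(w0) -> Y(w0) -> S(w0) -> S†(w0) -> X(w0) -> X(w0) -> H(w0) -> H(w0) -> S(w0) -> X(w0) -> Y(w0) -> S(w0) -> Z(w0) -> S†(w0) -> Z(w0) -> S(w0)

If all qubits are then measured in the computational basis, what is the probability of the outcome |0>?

Outcome |0> occurs with probability 1/2.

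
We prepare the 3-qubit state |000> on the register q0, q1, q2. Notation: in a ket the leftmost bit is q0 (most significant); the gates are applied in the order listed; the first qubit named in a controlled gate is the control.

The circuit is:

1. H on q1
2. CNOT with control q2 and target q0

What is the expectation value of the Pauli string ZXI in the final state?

In the final state, ZXI has expectation 1.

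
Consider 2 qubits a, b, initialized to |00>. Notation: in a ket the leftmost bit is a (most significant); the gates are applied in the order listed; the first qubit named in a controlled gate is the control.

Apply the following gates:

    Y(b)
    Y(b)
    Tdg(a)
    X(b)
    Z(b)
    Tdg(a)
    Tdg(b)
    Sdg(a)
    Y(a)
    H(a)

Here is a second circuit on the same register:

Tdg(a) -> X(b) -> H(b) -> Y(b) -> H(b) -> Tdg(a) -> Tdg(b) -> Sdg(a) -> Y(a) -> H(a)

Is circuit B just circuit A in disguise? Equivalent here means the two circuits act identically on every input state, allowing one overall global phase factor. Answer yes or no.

No: there is an input state on which the two circuits produce genuinely different outputs (not merely differing by a phase).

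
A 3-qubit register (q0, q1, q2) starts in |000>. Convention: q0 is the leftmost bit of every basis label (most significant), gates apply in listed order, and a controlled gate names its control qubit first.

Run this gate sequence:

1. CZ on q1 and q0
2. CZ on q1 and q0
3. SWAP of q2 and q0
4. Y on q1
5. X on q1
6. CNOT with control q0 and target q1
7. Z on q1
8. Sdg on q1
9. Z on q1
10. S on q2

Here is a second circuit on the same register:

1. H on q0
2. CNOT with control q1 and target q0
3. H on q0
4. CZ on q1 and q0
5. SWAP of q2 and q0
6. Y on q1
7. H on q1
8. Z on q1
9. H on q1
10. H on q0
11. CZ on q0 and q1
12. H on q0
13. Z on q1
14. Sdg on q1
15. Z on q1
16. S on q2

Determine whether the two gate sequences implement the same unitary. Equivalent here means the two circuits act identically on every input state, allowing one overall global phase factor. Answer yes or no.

No, they are not equivalent — no single phase factor reconciles the two unitaries.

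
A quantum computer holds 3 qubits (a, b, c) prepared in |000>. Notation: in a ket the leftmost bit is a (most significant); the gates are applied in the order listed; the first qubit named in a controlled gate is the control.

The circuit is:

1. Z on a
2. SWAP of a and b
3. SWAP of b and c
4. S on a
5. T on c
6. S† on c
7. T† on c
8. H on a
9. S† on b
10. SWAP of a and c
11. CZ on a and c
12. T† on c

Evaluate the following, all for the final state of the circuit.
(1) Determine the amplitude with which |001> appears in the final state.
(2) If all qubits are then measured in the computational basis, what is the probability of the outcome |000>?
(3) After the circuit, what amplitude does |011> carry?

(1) The final state's coefficient on |001> equals -sqrt(2)*exp(3*I*pi/4)/2.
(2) A full measurement returns |000> with probability 1/2.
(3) The final state's coefficient on |011> equals 0.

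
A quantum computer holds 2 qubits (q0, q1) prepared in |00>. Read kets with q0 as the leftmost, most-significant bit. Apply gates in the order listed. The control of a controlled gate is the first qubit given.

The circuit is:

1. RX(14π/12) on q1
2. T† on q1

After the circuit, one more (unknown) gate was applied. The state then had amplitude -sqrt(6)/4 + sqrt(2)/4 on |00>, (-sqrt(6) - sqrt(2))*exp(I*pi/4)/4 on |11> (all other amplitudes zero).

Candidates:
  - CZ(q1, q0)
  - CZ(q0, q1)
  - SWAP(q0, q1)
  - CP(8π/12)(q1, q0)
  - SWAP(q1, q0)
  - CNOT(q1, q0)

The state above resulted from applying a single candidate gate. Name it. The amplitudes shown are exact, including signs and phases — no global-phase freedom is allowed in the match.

It was CNOT(q1, q0) that produced the state shown.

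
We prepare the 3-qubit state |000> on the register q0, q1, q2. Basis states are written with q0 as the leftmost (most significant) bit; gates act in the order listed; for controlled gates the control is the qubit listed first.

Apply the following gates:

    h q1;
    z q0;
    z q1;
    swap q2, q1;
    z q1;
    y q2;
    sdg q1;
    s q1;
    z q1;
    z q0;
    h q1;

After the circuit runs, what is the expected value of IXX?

In the final state, IXX has expectation 1.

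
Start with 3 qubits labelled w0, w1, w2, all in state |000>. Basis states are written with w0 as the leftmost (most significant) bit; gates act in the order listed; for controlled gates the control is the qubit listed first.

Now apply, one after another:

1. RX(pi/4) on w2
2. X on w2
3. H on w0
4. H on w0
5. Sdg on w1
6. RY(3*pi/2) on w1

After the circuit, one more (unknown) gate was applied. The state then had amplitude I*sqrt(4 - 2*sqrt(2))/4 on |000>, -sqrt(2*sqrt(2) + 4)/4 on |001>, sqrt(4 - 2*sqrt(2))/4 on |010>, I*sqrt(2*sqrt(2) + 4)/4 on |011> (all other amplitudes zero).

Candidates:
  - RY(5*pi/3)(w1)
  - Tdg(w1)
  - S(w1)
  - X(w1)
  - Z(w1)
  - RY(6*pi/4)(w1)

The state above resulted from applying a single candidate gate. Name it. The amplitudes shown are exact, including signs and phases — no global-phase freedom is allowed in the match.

The unique candidate consistent with the amplitudes is S(w1). Key observation: the block from step 3 through step 4 cancels to the identity and can be dropped.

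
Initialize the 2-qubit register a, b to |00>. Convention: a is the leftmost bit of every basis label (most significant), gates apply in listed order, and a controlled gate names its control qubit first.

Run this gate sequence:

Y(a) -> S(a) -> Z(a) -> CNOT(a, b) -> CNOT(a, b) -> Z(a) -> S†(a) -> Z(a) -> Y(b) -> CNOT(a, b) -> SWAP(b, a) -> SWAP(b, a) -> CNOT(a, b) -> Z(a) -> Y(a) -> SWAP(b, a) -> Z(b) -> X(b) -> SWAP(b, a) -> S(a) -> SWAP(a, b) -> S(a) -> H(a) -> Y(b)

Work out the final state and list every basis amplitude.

The resulting statevector has amplitude -sqrt(2)/2 on |00>, 0 on |01>, sqrt(2)/2 on |10>, 0 on |11>. Key observation: steps 3-6 multiply out to the identity, so the circuit reduces to the remaining gates.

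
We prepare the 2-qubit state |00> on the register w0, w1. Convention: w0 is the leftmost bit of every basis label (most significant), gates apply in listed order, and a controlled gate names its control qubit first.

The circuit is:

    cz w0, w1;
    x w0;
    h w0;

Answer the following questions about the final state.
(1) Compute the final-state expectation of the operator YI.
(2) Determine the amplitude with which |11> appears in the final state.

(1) In the final state, YI has expectation 0.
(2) The amplitude on |11> is 0.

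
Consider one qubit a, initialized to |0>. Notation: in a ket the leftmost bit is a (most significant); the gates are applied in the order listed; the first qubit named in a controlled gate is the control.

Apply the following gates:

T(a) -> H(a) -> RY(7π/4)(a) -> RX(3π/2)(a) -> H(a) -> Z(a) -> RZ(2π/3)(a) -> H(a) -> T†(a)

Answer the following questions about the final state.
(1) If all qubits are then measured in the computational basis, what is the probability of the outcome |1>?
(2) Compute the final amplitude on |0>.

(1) A full measurement returns |1> with probability sqrt(6)/8 + 1/2.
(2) The final state's coefficient on |0> equals -sqrt(sqrt(2) + 2)*exp(2*I*pi/3)/4 - sqrt(2 - sqrt(2))*exp(I*pi/3)/4 + sqrt(2 - sqrt(2))*exp(5*I*pi/6)/4 + sqrt(sqrt(2) + 2)*exp(I*pi/6)/4.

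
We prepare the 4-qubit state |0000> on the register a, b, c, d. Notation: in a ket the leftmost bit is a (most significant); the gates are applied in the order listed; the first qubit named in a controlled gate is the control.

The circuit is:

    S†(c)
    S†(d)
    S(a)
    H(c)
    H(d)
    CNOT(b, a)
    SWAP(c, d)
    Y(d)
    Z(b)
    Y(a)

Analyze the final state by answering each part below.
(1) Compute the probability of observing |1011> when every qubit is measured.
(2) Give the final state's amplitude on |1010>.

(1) A full measurement returns |1011> with probability 1/4.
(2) The final state's coefficient on |1010> equals 1/2.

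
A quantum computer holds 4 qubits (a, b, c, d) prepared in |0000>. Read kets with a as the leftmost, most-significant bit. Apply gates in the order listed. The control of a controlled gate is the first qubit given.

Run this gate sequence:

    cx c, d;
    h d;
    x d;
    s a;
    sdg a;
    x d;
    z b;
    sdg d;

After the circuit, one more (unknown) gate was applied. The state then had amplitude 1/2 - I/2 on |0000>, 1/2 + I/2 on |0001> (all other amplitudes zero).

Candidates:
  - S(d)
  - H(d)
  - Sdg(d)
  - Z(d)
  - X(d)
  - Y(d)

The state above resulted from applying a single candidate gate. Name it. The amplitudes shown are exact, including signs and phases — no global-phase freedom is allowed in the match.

The unique candidate consistent with the amplitudes is H(d). Key observation: steps 3-6 multiply out to the identity, so the circuit reduces to the remaining gates.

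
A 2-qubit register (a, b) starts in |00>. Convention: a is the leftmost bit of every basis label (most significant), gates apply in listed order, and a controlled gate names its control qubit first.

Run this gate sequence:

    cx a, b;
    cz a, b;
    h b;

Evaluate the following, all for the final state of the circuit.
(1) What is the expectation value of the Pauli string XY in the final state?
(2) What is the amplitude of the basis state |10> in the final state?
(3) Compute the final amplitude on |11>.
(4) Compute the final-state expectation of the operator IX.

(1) The expectation value of XY is 0.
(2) The final state's coefficient on |10> equals 0.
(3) The amplitude on |11> is 0.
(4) In the final state, IX has expectation 1.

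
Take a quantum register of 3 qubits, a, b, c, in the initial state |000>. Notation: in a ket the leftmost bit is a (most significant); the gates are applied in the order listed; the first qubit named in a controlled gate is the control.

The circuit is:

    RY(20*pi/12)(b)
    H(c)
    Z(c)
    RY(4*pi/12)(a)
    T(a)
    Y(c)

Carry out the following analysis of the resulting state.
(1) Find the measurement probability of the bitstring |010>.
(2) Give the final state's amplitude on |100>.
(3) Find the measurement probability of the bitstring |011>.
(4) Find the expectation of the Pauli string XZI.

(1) Outcome |010> occurs with probability 3/32.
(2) |100> carries amplitude -sqrt(6)*exp(3*I*pi/4)/8 in the final state.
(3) The probability of measuring |011> is 3/32.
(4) The observable XZI averages to sqrt(6)/8.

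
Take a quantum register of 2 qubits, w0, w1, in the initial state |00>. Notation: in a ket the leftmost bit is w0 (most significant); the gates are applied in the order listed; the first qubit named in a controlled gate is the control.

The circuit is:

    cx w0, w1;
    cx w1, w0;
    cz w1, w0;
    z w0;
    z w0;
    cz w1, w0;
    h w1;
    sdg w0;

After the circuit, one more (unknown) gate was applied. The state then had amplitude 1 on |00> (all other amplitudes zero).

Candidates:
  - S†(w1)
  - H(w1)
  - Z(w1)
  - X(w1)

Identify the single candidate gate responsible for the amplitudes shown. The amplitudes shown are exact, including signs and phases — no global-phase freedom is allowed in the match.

It was H(w1) that produced the state shown.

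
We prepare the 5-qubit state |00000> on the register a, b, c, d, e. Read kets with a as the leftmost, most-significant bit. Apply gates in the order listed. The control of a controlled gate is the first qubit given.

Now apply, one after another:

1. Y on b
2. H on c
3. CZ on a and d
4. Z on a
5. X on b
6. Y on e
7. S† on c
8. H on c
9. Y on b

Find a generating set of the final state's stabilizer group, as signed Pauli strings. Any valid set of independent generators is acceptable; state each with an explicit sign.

One valid set of independent stabilizer generators is +IIYII, +ZIIII, -IZIII, +IIIZI, -IIIIZ (any independent generating set of the same group is equally correct).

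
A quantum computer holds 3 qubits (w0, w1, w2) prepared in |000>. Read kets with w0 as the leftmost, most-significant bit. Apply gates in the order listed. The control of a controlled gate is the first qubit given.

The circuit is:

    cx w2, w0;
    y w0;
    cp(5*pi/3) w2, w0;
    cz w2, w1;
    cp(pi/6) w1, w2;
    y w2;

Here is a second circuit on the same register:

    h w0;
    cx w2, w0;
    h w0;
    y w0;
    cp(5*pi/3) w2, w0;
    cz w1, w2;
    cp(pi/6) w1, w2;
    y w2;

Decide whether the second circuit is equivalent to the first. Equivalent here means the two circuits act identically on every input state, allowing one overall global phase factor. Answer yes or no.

No: there is an input state on which the two circuits produce genuinely different outputs (not merely differing by a phase).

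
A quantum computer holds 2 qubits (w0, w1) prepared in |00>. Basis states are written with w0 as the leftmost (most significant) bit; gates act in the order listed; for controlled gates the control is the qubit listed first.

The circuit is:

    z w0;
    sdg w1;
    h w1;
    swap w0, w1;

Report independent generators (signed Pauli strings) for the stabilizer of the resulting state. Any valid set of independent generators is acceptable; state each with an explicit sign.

The final state is stabilized by the group generated by +XI, +IZ; other independent generating sets are equally valid.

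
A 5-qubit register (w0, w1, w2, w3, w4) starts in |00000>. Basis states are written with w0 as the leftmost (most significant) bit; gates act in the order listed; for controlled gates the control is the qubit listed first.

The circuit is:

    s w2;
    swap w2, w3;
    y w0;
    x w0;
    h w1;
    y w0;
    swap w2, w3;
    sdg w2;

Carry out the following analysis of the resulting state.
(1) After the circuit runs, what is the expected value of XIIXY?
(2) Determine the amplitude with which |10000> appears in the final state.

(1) The expectation value of XIIXY is 0.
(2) |10000> carries amplitude -sqrt(2)/2 in the final state.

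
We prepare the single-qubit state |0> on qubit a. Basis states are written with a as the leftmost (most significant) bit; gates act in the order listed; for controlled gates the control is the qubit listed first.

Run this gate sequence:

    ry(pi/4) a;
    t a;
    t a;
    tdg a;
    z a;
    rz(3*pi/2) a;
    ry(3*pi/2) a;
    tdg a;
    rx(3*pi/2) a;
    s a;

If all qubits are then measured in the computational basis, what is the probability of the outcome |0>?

Outcome |0> occurs with probability 1/4 - sqrt(2)/8.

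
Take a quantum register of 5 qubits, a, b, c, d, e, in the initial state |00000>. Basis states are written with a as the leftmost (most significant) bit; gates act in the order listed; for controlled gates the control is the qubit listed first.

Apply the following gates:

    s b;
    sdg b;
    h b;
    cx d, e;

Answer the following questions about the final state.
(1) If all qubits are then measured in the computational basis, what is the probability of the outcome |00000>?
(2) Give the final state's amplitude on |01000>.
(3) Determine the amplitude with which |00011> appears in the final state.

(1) The probability of measuring |00000> is 1/2. Key observation: gates 1-2 undo each other exactly, leaving only the rest of the circuit to track.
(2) The final state's coefficient on |01000> equals sqrt(2)/2.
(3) The final state's coefficient on |00011> equals 0.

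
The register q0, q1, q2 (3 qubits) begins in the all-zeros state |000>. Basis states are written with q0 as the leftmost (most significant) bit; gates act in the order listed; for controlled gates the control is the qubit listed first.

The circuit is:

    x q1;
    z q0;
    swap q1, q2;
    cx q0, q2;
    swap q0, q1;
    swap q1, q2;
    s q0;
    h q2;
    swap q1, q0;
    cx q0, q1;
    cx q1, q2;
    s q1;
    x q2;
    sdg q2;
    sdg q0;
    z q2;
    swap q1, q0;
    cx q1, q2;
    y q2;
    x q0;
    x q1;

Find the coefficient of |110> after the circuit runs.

The amplitude on |110> is 0.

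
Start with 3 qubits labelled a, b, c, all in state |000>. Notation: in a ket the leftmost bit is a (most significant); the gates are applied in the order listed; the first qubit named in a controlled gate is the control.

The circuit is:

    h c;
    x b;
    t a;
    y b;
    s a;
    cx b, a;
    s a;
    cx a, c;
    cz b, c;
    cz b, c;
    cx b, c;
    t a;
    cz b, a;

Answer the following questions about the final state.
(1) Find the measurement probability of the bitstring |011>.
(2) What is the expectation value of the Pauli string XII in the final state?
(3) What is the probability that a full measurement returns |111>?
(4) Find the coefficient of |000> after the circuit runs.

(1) The probability of measuring |011> is 0.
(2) The expectation value of XII is 0.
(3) A full measurement returns |111> with probability 0.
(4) |000> carries amplitude -sqrt(2)*I/2 in the final state.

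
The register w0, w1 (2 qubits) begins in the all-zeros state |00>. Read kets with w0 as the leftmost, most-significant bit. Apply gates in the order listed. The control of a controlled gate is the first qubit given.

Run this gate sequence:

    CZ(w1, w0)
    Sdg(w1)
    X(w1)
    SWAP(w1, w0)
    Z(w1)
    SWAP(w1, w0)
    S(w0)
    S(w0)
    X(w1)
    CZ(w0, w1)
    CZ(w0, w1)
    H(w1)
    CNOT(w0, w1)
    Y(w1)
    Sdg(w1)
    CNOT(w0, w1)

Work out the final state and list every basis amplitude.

The final amplitudes are -sqrt(2)*I/2 on |00>, sqrt(2)/2 on |01>, 0 on |10>, 0 on |11>.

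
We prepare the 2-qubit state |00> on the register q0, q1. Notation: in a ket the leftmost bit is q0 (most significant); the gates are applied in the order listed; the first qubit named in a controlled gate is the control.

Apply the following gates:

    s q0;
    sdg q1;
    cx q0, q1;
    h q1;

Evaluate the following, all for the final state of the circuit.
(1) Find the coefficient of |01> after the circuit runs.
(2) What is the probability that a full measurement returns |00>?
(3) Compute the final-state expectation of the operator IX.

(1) |01> carries amplitude sqrt(2)/2 in the final state.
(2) A full measurement returns |00> with probability 1/2.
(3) In the final state, IX has expectation 1.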